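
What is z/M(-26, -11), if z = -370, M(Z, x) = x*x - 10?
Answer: -10/3 ≈ -3.3333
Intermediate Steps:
M(Z, x) = -10 + x**2 (M(Z, x) = x**2 - 10 = -10 + x**2)
z/M(-26, -11) = -370/(-10 + (-11)**2) = -370/(-10 + 121) = -370/111 = -370*1/111 = -10/3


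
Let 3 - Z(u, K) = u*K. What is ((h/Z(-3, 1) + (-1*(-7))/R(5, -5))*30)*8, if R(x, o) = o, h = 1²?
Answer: -296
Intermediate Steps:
h = 1
Z(u, K) = 3 - K*u (Z(u, K) = 3 - u*K = 3 - K*u)
((h/Z(-3, 1) + (-1*(-7))/R(5, -5))*30)*8 = ((1/(3 - 1*1*(-3)) - 1*(-7)/(-5))*30)*8 = ((1/(3 + 3) + 7*(-⅕))*30)*8 = ((1/6 - 7/5)*30)*8 = ((1*(⅙) - 7/5)*30)*8 = ((⅙ - 7/5)*30)*8 = -37/30*30*8 = -37*8 = -296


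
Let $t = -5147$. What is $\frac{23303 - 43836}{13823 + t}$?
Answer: $- \frac{20533}{8676} \approx -2.3666$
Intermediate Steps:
$\frac{23303 - 43836}{13823 + t} = \frac{23303 - 43836}{13823 - 5147} = - \frac{20533}{8676}$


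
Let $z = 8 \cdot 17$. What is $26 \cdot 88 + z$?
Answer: $2424$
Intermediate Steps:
$z = 136$
$26 \cdot 88 + z = 26 \cdot 88 + 136 = 2288 + 136 = 2424$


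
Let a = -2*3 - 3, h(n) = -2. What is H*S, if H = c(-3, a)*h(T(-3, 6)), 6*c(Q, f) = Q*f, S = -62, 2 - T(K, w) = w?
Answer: 558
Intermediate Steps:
T(K, w) = 2 - w
a = -9 (a = -6 - 3 = -9)
c(Q, f) = Q*f/6 (c(Q, f) = (Q*f)/6 = Q*f/6)
H = -9 (H = ((1/6)*(-3)*(-9))*(-2) = (9/2)*(-2) = -9)
H*S = -9*(-62) = 558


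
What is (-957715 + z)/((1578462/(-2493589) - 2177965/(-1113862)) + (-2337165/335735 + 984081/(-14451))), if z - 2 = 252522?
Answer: 633528683607043959884342662/66243580065796747363181 ≈ 9563.6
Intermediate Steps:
z = 252524 (z = 2 + 252522 = 252524)
(-957715 + z)/((1578462/(-2493589) - 2177965/(-1113862)) + (-2337165/335735 + 984081/(-14451))) = (-957715 + 252524)/((1578462/(-2493589) - 2177965/(-1113862)) + (-2337165/335735 + 984081/(-14451))) = -705191/((1578462*(-1/2493589) - 2177965*(-1/1113862)) + (-2337165*1/335735 + 984081*(-1/14451))) = -705191/((-1578462/2493589 + 2177965/1113862) + (-467433/67147 - 328027/4817)) = -705191/(3672760726141/2777514030718 - 24277653730/323447099) = -705191/(-66243580065796747363181/898378855667533987082) = -705191*(-898378855667533987082/66243580065796747363181) = 633528683607043959884342662/66243580065796747363181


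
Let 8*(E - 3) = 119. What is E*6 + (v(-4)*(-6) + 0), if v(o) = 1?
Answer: 405/4 ≈ 101.25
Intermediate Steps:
E = 143/8 (E = 3 + (⅛)*119 = 3 + 119/8 = 143/8 ≈ 17.875)
E*6 + (v(-4)*(-6) + 0) = (143/8)*6 + (1*(-6) + 0) = 429/4 + (-6 + 0) = 429/4 - 6 = 405/4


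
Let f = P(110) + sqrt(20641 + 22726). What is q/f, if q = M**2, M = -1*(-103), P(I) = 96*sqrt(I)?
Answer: 10609/(sqrt(43367) + 96*sqrt(110)) ≈ 8.7309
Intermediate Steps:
M = 103
f = sqrt(43367) + 96*sqrt(110) (f = 96*sqrt(110) + sqrt(20641 + 22726) = 96*sqrt(110) + sqrt(43367) = sqrt(43367) + 96*sqrt(110) ≈ 1215.1)
q = 10609 (q = 103**2 = 10609)
q/f = 10609/(sqrt(43367) + 96*sqrt(110))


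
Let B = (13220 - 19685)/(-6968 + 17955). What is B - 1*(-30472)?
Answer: 334789399/10987 ≈ 30471.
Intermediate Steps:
B = -6465/10987 ≈ -0.58842
B - 1*(-30472) = -6465/10987 - 1*(-30472) = -6465/10987 + 30472 = 334789399/10987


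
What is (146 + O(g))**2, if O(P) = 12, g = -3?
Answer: 24964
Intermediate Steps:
(146 + O(g))**2 = (146 + 12)**2 = 158**2 = 24964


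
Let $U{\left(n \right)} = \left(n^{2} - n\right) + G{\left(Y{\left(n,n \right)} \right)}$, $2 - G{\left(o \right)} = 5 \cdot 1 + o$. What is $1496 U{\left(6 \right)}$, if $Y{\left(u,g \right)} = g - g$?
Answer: $40392$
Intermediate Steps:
$Y{\left(u,g \right)} = 0$
$G{\left(o \right)} = -3 - o$ ($G{\left(o \right)} = 2 - \left(5 \cdot 1 + o\right) = 2 - \left(5 + o\right) = -3 - o$)
$U{\left(n \right)} = -3 + n^{2} - n$ ($U{\left(n \right)} = \left(n^{2} - n\right) - 3 = -3 + n^{2} - n$)
$1496 U{\left(6 \right)} = 1496 \left(-3 + 6^{2} - 6\right) = 1496 \left(-3 + 36 - 6\right) = 1496 \cdot 27 = 40392$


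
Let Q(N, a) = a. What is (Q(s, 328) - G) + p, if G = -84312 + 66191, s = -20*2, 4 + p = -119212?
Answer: -100767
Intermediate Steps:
p = -119216 (p = -4 - 119212 = -119216)
s = -40
G = -18121
(Q(s, 328) - G) + p = (328 - 1*(-18121)) - 119216 = (328 + 18121) - 119216 = 18449 - 119216 = -100767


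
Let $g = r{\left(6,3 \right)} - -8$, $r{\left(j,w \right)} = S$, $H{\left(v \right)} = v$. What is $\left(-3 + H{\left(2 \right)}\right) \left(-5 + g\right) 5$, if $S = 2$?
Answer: $-25$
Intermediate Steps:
$r{\left(j,w \right)} = 2$
$g = 10$ ($g = 2 - -8 = 2 + 8 = 10$)
$\left(-3 + H{\left(2 \right)}\right) \left(-5 + g\right) 5 = \left(-3 + 2\right) \left(-5 + 10\right) 5 = - 5 \cdot 5 = \left(-1\right) 25 = -25$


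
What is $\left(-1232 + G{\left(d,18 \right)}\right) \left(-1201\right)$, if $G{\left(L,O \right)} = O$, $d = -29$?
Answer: $1458014$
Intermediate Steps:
$\left(-1232 + G{\left(d,18 \right)}\right) \left(-1201\right) = \left(-1232 + 18\right) \left(-1201\right) = \left(-1214\right) \left(-1201\right) = 1458014$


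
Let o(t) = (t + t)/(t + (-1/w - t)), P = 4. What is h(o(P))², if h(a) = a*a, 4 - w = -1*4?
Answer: 16777216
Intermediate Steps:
w = 8 (w = 4 - (-1)*4 = 4 - 1*(-4) = 4 + 4 = 8)
o(t) = -16*t (o(t) = (t + t)/(t + (-1/8 - t)) = (2*t)/(t + (-1*⅛ - t)) = (2*t)/(t + (-⅛ - t)) = (2*t)/(-⅛) = (2*t)*(-8) = -16*t)
h(a) = a²
h(o(P))² = ((-16*4)²)² = ((-64)²)² = 4096² = 16777216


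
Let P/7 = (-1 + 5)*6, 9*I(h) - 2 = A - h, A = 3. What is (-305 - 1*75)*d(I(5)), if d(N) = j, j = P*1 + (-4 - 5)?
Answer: -60420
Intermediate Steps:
I(h) = 5/9 - h/9 (I(h) = 2/9 + (3 - h)/9 = 2/9 + (⅓ - h/9) = 5/9 - h/9)
P = 168 (P = 7*((-1 + 5)*6) = 7*(4*6) = 7*24 = 168)
j = 159 (j = 168*1 + (-4 - 5) = 168 - 9 = 159)
d(N) = 159
(-305 - 1*75)*d(I(5)) = (-305 - 1*75)*159 = (-305 - 75)*159 = -380*159 = -60420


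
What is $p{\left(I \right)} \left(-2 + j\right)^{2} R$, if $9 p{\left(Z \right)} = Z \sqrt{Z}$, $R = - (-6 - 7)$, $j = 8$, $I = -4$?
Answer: $- 416 i \approx - 416.0 i$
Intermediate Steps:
$R = 13$ ($R = \left(-1\right) \left(-13\right) = 13$)
$p{\left(Z \right)} = \frac{Z^{\frac{3}{2}}}{9}$ ($p{\left(Z \right)} = \frac{Z \sqrt{Z}}{9} = \frac{Z^{\frac{3}{2}}}{9}$)
$p{\left(I \right)} \left(-2 + j\right)^{2} R = \frac{\left(-4\right)^{\frac{3}{2}}}{9} \left(-2 + 8\right)^{2} \cdot 13 = \frac{\left(-8\right) i}{9} \cdot 6^{2} \cdot 13 = - \frac{8 i}{9} \cdot 36 \cdot 13 = - 32 i 13 = - 416 i$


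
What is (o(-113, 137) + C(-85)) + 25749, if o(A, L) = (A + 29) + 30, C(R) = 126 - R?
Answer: 25906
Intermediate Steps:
o(A, L) = 59 + A (o(A, L) = (29 + A) + 30 = 59 + A)
(o(-113, 137) + C(-85)) + 25749 = ((59 - 113) + (126 - 1*(-85))) + 25749 = (-54 + (126 + 85)) + 25749 = (-54 + 211) + 25749 = 157 + 25749 = 25906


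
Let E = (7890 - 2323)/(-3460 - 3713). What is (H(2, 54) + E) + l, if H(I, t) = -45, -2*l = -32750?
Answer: 117129523/7173 ≈ 16329.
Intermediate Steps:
l = 16375 (l = -½*(-32750) = 16375)
E = -5567/7173 (E = 5567/(-7173) = 5567*(-1/7173) = -5567/7173 ≈ -0.77610)
(H(2, 54) + E) + l = (-45 - 5567/7173) + 16375 = -328352/7173 + 16375 = 117129523/7173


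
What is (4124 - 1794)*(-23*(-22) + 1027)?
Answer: 3571890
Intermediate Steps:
(4124 - 1794)*(-23*(-22) + 1027) = 2330*(506 + 1027) = 2330*1533 = 3571890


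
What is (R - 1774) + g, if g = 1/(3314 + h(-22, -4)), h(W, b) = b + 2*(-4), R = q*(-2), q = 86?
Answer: -6425691/3302 ≈ -1946.0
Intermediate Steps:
R = -172 (R = 86*(-2) = -172)
h(W, b) = -8 + b (h(W, b) = b - 8 = -8 + b)
g = 1/3302 (g = 1/(3314 + (-8 - 4)) = 1/(3314 - 12) = 1/3302 ≈ 0.00030285)
(R - 1774) + g = (-172 - 1774) + 1/3302 = -1946 + 1/3302 = -6425691/3302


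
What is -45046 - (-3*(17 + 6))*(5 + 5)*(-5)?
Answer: -48496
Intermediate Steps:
-45046 - (-3*(17 + 6))*(5 + 5)*(-5) = -45046 - (-3*23)*10*(-5) = -45046 - (-69)*(-50) = -45046 - 1*3450 = -45046 - 3450 = -48496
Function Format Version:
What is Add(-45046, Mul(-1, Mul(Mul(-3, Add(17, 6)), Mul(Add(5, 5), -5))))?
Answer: -48496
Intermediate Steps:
Add(-45046, Mul(-1, Mul(Mul(-3, Add(17, 6)), Mul(Add(5, 5), -5)))) = Add(-45046, Mul(-1, Mul(Mul(-3, 23), Mul(10, -5)))) = Add(-45046, Mul(-1, Mul(-69, -50))) = Add(-45046, Mul(-1, 3450)) = Add(-45046, -3450) = -48496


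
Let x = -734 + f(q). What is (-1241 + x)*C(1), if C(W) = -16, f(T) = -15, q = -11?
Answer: 31840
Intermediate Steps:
x = -749 (x = -734 - 15 = -749)
(-1241 + x)*C(1) = (-1241 - 749)*(-16) = -1990*(-16) = 31840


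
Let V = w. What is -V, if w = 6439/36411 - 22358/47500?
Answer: 254112319/864761250 ≈ 0.29385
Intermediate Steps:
w = -254112319/864761250 (w = 6439*(1/36411) - 22358*1/47500 = 6439/36411 - 11179/23750 = -254112319/864761250 ≈ -0.29385)
V = -254112319/864761250 ≈ -0.29385
-V = -1*(-254112319/864761250) = 254112319/864761250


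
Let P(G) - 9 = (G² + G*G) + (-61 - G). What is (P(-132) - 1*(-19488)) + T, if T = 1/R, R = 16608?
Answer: 903740929/16608 ≈ 54416.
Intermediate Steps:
P(G) = -52 - G + 2*G² (P(G) = 9 + ((G² + G*G) + (-61 - G)) = 9 + ((G² + G²) + (-61 - G)) = 9 + (2*G² + (-61 - G)) = 9 + (-61 - G + 2*G²) = -52 - G + 2*G²)
T = 1/16608 ≈ 6.0212e-5
(P(-132) - 1*(-19488)) + T = ((-52 - 1*(-132) + 2*(-132)²) - 1*(-19488)) + 1/16608 = ((-52 + 132 + 2*17424) + 19488) + 1/16608 = ((-52 + 132 + 34848) + 19488) + 1/16608 = (34928 + 19488) + 1/16608 = 54416 + 1/16608 = 903740929/16608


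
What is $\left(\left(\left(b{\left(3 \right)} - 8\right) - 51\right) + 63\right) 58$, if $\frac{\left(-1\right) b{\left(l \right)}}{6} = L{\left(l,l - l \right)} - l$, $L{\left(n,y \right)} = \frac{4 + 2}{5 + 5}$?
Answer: $\frac{5336}{5} \approx 1067.2$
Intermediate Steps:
$L{\left(n,y \right)} = \frac{3}{5}$ ($L{\left(n,y \right)} = \frac{6}{10} = 6 \cdot \frac{1}{10} = \frac{3}{5}$)
$b{\left(l \right)} = - \frac{18}{5} + 6 l$ ($b{\left(l \right)} = - 6 \left(\frac{3}{5} - l\right) = - \frac{18}{5} + 6 l$)
$\left(\left(\left(b{\left(3 \right)} - 8\right) - 51\right) + 63\right) 58 = \left(\left(\left(\left(- \frac{18}{5} + 6 \cdot 3\right) - 8\right) - 51\right) + 63\right) 58 = \left(\left(\left(\left(- \frac{18}{5} + 18\right) - 8\right) - 51\right) + 63\right) 58 = \left(\left(\left(\frac{72}{5} - 8\right) - 51\right) + 63\right) 58 = \left(\left(\frac{32}{5} - 51\right) + 63\right) 58 = \left(- \frac{223}{5} + 63\right) 58 = \frac{92}{5} \cdot 58 = \frac{5336}{5}$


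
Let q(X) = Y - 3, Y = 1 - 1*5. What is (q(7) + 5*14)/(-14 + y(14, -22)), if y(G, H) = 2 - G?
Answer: -63/26 ≈ -2.4231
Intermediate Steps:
Y = -4 (Y = 1 - 5 = -4)
q(X) = -7 (q(X) = -4 - 3 = -7)
(q(7) + 5*14)/(-14 + y(14, -22)) = (-7 + 5*14)/(-14 + (2 - 1*14)) = (-7 + 70)/(-14 + (2 - 14)) = 63/(-14 - 12) = 63/(-26) = 63*(-1/26) = -63/26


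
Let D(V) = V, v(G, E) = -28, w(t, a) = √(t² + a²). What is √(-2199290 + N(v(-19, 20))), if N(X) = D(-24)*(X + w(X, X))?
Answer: √(-2198618 - 672*√2) ≈ 1483.1*I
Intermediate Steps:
w(t, a) = √(a² + t²)
N(X) = -24*X - 24*√2*√(X²) (N(X) = -24*(X + √(X² + X²)) = -24*(X + √(2*X²)) = -24*(X + √2*√(X²)) = -24*X - 24*√2*√(X²))
√(-2199290 + N(v(-19, 20))) = √(-2199290 + (-24*(-28) - 24*√2*√((-28)²))) = √(-2199290 + (672 - 24*√2*√784)) = √(-2199290 + (672 - 24*√2*28)) = √(-2199290 + (672 - 672*√2)) = √(-2198618 - 672*√2)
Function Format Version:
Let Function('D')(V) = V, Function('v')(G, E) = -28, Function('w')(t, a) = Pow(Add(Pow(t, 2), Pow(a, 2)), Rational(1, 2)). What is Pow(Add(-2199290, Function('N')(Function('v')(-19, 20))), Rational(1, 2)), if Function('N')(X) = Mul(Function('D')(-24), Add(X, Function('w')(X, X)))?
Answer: Pow(Add(-2198618, Mul(-672, Pow(2, Rational(1, 2)))), Rational(1, 2)) ≈ Mul(1483.1, I)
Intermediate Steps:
Function('w')(t, a) = Pow(Add(Pow(a, 2), Pow(t, 2)), Rational(1, 2))
Function('N')(X) = Add(Mul(-24, X), Mul(-24, Pow(2, Rational(1, 2)), Pow(Pow(X, 2), Rational(1, 2)))) (Function('N')(X) = Mul(-24, Add(X, Pow(Add(Pow(X, 2), Pow(X, 2)), Rational(1, 2)))) = Mul(-24, Add(X, Pow(Mul(2, Pow(X, 2)), Rational(1, 2)))) = Mul(-24, Add(X, Mul(Pow(2, Rational(1, 2)), Pow(Pow(X, 2), Rational(1, 2))))) = Add(Mul(-24, X), Mul(-24, Pow(2, Rational(1, 2)), Pow(Pow(X, 2), Rational(1, 2)))))
Pow(Add(-2199290, Function('N')(Function('v')(-19, 20))), Rational(1, 2)) = Pow(Add(-2199290, Add(Mul(-24, -28), Mul(-24, Pow(2, Rational(1, 2)), Pow(Pow(-28, 2), Rational(1, 2))))), Rational(1, 2)) = Pow(Add(-2199290, Add(672, Mul(-24, Pow(2, Rational(1, 2)), Pow(784, Rational(1, 2))))), Rational(1, 2)) = Pow(Add(-2199290, Add(672, Mul(-24, Pow(2, Rational(1, 2)), 28))), Rational(1, 2)) = Pow(Add(-2199290, Add(672, Mul(-672, Pow(2, Rational(1, 2))))), Rational(1, 2)) = Pow(Add(-2198618, Mul(-672, Pow(2, Rational(1, 2)))), Rational(1, 2))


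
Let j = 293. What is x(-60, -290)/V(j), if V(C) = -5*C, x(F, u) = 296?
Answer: -296/1465 ≈ -0.20205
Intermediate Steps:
x(-60, -290)/V(j) = 296/((-5*293)) = 296/(-1465) = 296*(-1/1465) = -296/1465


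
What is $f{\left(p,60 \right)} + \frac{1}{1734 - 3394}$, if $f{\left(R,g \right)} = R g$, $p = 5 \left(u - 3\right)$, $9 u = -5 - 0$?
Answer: $- \frac{5312003}{4980} \approx -1066.7$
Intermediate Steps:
$u = - \frac{5}{9}$ ($u = \frac{-5 - 0}{9} = \frac{-5 + 0}{9} = \frac{1}{9} \left(-5\right) = - \frac{5}{9} \approx -0.55556$)
$p = - \frac{160}{9}$ ($p = 5 \left(- \frac{5}{9} - 3\right) = 5 \left(- \frac{32}{9}\right) = - \frac{160}{9} \approx -17.778$)
$f{\left(p,60 \right)} + \frac{1}{1734 - 3394} = \left(- \frac{160}{9}\right) 60 + \frac{1}{1734 - 3394} = - \frac{3200}{3} + \frac{1}{-1660} = - \frac{3200}{3} - \frac{1}{1660} = - \frac{5312003}{4980}$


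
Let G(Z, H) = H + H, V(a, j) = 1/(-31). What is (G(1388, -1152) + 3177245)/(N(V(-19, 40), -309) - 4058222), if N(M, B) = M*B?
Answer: -98423171/125804573 ≈ -0.78235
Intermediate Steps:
V(a, j) = -1/31
N(M, B) = B*M
G(Z, H) = 2*H
(G(1388, -1152) + 3177245)/(N(V(-19, 40), -309) - 4058222) = (2*(-1152) + 3177245)/(-309*(-1/31) - 4058222) = (-2304 + 3177245)/(309/31 - 4058222) = 3174941/(-125804573/31) = 3174941*(-31/125804573) = -98423171/125804573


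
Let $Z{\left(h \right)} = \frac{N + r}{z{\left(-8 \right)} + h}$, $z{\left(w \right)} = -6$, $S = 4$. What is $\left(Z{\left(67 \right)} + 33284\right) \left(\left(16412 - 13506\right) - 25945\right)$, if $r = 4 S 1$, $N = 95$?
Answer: $- \frac{46779191965}{61} \approx -7.6687 \cdot 10^{8}$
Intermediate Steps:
$r = 16$ ($r = 4 \cdot 4 \cdot 1 = 16 \cdot 1 = 16$)
$Z{\left(h \right)} = \frac{111}{-6 + h}$ ($Z{\left(h \right)} = \frac{95 + 16}{-6 + h} = \frac{111}{-6 + h}$)
$\left(Z{\left(67 \right)} + 33284\right) \left(\left(16412 - 13506\right) - 25945\right) = \left(\frac{111}{-6 + 67} + 33284\right) \left(\left(16412 - 13506\right) - 25945\right) = \left(\frac{111}{61} + 33284\right) \left(2906 - 25945\right) = \left(111 \cdot \frac{1}{61} + 33284\right) \left(-23039\right) = \left(\frac{111}{61} + 33284\right) \left(-23039\right) = \frac{2030435}{61} \left(-23039\right) = - \frac{46779191965}{61}$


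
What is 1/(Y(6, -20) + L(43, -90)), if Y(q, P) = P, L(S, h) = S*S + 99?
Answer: 1/1928 ≈ 0.00051867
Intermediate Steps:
L(S, h) = 99 + S² (L(S, h) = S² + 99 = 99 + S²)
1/(Y(6, -20) + L(43, -90)) = 1/(-20 + (99 + 43²)) = 1/(-20 + (99 + 1849)) = 1/(-20 + 1948) = 1/1928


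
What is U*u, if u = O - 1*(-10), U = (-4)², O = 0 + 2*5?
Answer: 320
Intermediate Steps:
O = 10 (O = 0 + 10 = 10)
U = 16
u = 20 (u = 10 - 1*(-10) = 10 + 10 = 20)
U*u = 16*20 = 320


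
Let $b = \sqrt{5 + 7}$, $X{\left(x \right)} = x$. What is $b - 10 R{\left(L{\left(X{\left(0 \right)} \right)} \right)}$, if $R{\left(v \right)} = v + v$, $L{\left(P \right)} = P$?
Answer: $2 \sqrt{3} \approx 3.4641$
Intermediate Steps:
$R{\left(v \right)} = 2 v$
$b = 2 \sqrt{3}$ ($b = \sqrt{12} = 2 \sqrt{3} \approx 3.4641$)
$b - 10 R{\left(L{\left(X{\left(0 \right)} \right)} \right)} = 2 \sqrt{3} - 10 \cdot 2 \cdot 0 = 2 \sqrt{3} - 0 = 2 \sqrt{3} + 0 = 2 \sqrt{3}$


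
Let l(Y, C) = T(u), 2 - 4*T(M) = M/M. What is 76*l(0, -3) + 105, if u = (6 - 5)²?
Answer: 124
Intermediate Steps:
u = 1 (u = 1² = 1)
T(M) = ¼ (T(M) = ½ - M/(4*M) = ½ - ¼*1 = ½ - ¼ = ¼)
l(Y, C) = ¼
76*l(0, -3) + 105 = 76*(¼) + 105 = 19 + 105 = 124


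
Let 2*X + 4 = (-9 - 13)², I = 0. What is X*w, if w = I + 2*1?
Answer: 480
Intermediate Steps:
w = 2 (w = 0 + 2*1 = 0 + 2 = 2)
X = 240 (X = -2 + (-9 - 13)²/2 = -2 + (½)*(-22)² = -2 + (½)*484 = -2 + 242 = 240)
X*w = 240*2 = 480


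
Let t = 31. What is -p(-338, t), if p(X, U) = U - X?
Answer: -369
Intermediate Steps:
-p(-338, t) = -(31 - 1*(-338)) = -(31 + 338) = -1*369 = -369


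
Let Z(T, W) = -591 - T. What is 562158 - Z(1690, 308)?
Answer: 564439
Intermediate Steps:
562158 - Z(1690, 308) = 562158 - (-591 - 1*1690) = 562158 - (-591 - 1690) = 562158 - 1*(-2281) = 562158 + 2281 = 564439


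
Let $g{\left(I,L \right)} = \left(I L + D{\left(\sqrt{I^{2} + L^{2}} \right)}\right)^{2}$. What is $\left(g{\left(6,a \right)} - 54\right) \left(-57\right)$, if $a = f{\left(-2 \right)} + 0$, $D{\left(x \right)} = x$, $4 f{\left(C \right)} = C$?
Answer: $\frac{1995}{4} + 171 \sqrt{145} \approx 2557.9$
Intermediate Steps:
$f{\left(C \right)} = \frac{C}{4}$
$a = - \frac{1}{2}$ ($a = \frac{1}{4} \left(-2\right) + 0 = - \frac{1}{2} + 0 = - \frac{1}{2} \approx -0.5$)
$g{\left(I,L \right)} = \left(\sqrt{I^{2} + L^{2}} + I L\right)^{2}$ ($g{\left(I,L \right)} = \left(I L + \sqrt{I^{2} + L^{2}}\right)^{2} = \left(\sqrt{I^{2} + L^{2}} + I L\right)^{2}$)
$\left(g{\left(6,a \right)} - 54\right) \left(-57\right) = \left(\left(\sqrt{6^{2} + \left(- \frac{1}{2}\right)^{2}} + 6 \left(- \frac{1}{2}\right)\right)^{2} - 54\right) \left(-57\right) = \left(\left(\sqrt{36 + \frac{1}{4}} - 3\right)^{2} - 54\right) \left(-57\right) = \left(\left(\sqrt{\frac{145}{4}} - 3\right)^{2} - 54\right) \left(-57\right) = \left(\left(\frac{\sqrt{145}}{2} - 3\right)^{2} - 54\right) \left(-57\right) = \left(\left(-3 + \frac{\sqrt{145}}{2}\right)^{2} - 54\right) \left(-57\right) = \left(-54 + \left(-3 + \frac{\sqrt{145}}{2}\right)^{2}\right) \left(-57\right) = 3078 - 57 \left(-3 + \frac{\sqrt{145}}{2}\right)^{2}$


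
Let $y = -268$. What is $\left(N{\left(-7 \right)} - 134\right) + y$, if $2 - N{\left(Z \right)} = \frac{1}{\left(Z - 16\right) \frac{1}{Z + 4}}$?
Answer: $- \frac{9203}{23} \approx -400.13$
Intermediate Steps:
$N{\left(Z \right)} = 2 - \frac{4 + Z}{-16 + Z}$ ($N{\left(Z \right)} = 2 - \frac{1}{\left(Z - 16\right) \frac{1}{Z + 4}} = 2 - \frac{1}{\left(-16 + Z\right) \frac{1}{4 + Z}} = 2 - \frac{1}{\frac{1}{4 + Z} \left(-16 + Z\right)} = 2 - \frac{4 + Z}{-16 + Z}$)
$\left(N{\left(-7 \right)} - 134\right) + y = \left(\frac{-36 - 7}{-16 - 7} - 134\right) - 268 = \left(\frac{1}{-23} \left(-43\right) - 134\right) - 268 = \left(\left(- \frac{1}{23}\right) \left(-43\right) - 134\right) - 268 = \left(\frac{43}{23} - 134\right) - 268 = - \frac{3039}{23} - 268 = - \frac{9203}{23}$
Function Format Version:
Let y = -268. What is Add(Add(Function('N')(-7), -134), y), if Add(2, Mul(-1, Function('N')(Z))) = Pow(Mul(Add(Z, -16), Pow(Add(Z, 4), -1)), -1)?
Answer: Rational(-9203, 23) ≈ -400.13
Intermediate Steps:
Function('N')(Z) = Add(2, Mul(-1, Pow(Add(-16, Z), -1), Add(4, Z))) (Function('N')(Z) = Add(2, Mul(-1, Pow(Mul(Add(Z, -16), Pow(Add(Z, 4), -1)), -1))) = Add(2, Mul(-1, Pow(Mul(Add(-16, Z), Pow(Add(4, Z), -1)), -1))) = Add(2, Mul(-1, Pow(Mul(Pow(Add(4, Z), -1), Add(-16, Z)), -1))) = Add(2, Mul(-1, Mul(Pow(Add(-16, Z), -1), Add(4, Z)))) = Add(2, Mul(-1, Pow(Add(-16, Z), -1), Add(4, Z))))
Add(Add(Function('N')(-7), -134), y) = Add(Add(Mul(Pow(Add(-16, -7), -1), Add(-36, -7)), -134), -268) = Add(Add(Mul(Pow(-23, -1), -43), -134), -268) = Add(Add(Mul(Rational(-1, 23), -43), -134), -268) = Add(Add(Rational(43, 23), -134), -268) = Add(Rational(-3039, 23), -268) = Rational(-9203, 23)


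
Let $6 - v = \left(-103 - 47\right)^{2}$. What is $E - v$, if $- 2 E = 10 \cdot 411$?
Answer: $20439$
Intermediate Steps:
$E = -2055$ ($E = - \frac{10 \cdot 411}{2} = \left(- \frac{1}{2}\right) 4110 = -2055$)
$v = -22494$ ($v = 6 - \left(-103 - 47\right)^{2} = 6 - \left(-150\right)^{2} = 6 - 22500 = -22494$)
$E - v = -2055 - -22494 = -2055 + 22494 = 20439$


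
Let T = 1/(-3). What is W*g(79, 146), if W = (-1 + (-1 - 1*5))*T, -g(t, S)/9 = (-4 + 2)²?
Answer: -84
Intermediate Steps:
T = -⅓ (T = 1*(-⅓) = -⅓ ≈ -0.33333)
g(t, S) = -36 (g(t, S) = -9*(-4 + 2)² = -9*(-2)² = -9*4 = -36)
W = 7/3 (W = (-1 + (-1 - 1*5))*(-⅓) = (-1 + (-1 - 5))*(-⅓) = (-1 - 6)*(-⅓) = -7*(-⅓) = 7/3 ≈ 2.3333)
W*g(79, 146) = (7/3)*(-36) = -84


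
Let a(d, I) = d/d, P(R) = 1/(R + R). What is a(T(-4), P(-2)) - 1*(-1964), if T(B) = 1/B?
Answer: 1965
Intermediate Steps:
P(R) = 1/(2*R)
T(B) = 1/B
a(d, I) = 1
a(T(-4), P(-2)) - 1*(-1964) = 1 - 1*(-1964) = 1 + 1964 = 1965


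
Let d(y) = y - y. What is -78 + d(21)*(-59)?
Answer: -78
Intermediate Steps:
d(y) = 0
-78 + d(21)*(-59) = -78 + 0*(-59) = -78 + 0 = -78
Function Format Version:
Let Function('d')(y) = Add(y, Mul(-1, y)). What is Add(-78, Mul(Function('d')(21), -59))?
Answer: -78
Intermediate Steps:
Function('d')(y) = 0
Add(-78, Mul(Function('d')(21), -59)) = Add(-78, Mul(0, -59)) = Add(-78, 0) = -78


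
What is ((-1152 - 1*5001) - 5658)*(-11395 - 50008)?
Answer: 725230833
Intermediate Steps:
((-1152 - 1*5001) - 5658)*(-11395 - 50008) = ((-1152 - 5001) - 5658)*(-61403) = (-6153 - 5658)*(-61403) = -11811*(-61403) = 725230833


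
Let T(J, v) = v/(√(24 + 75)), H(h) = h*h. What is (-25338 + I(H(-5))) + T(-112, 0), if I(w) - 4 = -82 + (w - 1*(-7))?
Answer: -25384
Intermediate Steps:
H(h) = h²
I(w) = -71 + w (I(w) = 4 + (-82 + (w - 1*(-7))) = 4 + (-82 + (w + 7)) = 4 + (-82 + (7 + w)) = 4 + (-75 + w) = -71 + w)
T(J, v) = v*√11/33 (T(J, v) = v/(√99) = v/((3*√11)) = v*(√11/33) = v*√11/33)
(-25338 + I(H(-5))) + T(-112, 0) = (-25338 + (-71 + (-5)²)) + (1/33)*0*√11 = (-25338 + (-71 + 25)) + 0 = (-25338 - 46) + 0 = -25384 + 0 = -25384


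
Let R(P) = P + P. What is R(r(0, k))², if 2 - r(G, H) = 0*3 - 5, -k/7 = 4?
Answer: 196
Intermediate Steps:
k = -28 (k = -7*4 = -28)
r(G, H) = 7 (r(G, H) = 2 - (0*3 - 5) = 2 - (0 - 5) = 2 - 1*(-5) = 2 + 5 = 7)
R(P) = 2*P
R(r(0, k))² = (2*7)² = 14² = 196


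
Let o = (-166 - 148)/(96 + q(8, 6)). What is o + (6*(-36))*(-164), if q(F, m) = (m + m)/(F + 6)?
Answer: 12007637/339 ≈ 35421.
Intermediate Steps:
q(F, m) = 2*m/(6 + F) (q(F, m) = (2*m)/(6 + F) = 2*m/(6 + F))
o = -1099/339 (o = (-166 - 148)/(96 + 2*6/(6 + 8)) = -314/(96 + 2*6/14) = -314/(96 + 2*6*(1/14)) = -314/(96 + 6/7) = -314/678/7 = -314*7/678 = -1099/339 ≈ -3.2419)
o + (6*(-36))*(-164) = -1099/339 + (6*(-36))*(-164) = -1099/339 - 216*(-164) = -1099/339 + 35424 = 12007637/339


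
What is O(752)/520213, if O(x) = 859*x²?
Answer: 485767936/520213 ≈ 933.79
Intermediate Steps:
O(752)/520213 = (859*752²)/520213 = (859*565504)*(1/520213) = 485767936*(1/520213) = 485767936/520213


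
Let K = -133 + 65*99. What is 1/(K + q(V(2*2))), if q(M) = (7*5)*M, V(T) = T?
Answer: 1/6442 ≈ 0.00015523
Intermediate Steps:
q(M) = 35*M
K = 6302 (K = -133 + 6435 = 6302)
1/(K + q(V(2*2))) = 1/(6302 + 35*(2*2)) = 1/(6302 + 35*4) = 1/(6302 + 140) = 1/6442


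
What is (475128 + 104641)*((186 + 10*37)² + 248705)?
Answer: 323418918729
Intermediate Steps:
(475128 + 104641)*((186 + 10*37)² + 248705) = 579769*((186 + 370)² + 248705) = 579769*(556² + 248705) = 579769*(309136 + 248705) = 579769*557841 = 323418918729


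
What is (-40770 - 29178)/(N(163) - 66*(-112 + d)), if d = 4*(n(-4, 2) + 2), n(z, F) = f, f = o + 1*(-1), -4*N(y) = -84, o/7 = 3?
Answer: -23316/535 ≈ -43.581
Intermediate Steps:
o = 21 (o = 7*3 = 21)
N(y) = 21 (N(y) = -¼*(-84) = 21)
f = 20 (f = 21 + 1*(-1) = 21 - 1 = 20)
n(z, F) = 20
d = 88 (d = 4*(20 + 2) = 4*22 = 88)
(-40770 - 29178)/(N(163) - 66*(-112 + d)) = (-40770 - 29178)/(21 - 66*(-112 + 88)) = -69948/(21 - 66*(-24)) = -69948/(21 + 1584) = -69948/1605 = -69948*1/1605 = -23316/535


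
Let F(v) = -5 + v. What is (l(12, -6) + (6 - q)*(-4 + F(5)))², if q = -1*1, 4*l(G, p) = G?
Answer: 625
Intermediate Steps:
l(G, p) = G/4
q = -1
(l(12, -6) + (6 - q)*(-4 + F(5)))² = ((¼)*12 + (6 - 1*(-1))*(-4 + (-5 + 5)))² = (3 + (6 + 1)*(-4 + 0))² = (3 + 7*(-4))² = (3 - 28)² = (-25)² = 625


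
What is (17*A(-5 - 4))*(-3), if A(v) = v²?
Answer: -4131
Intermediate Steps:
(17*A(-5 - 4))*(-3) = (17*(-5 - 4)²)*(-3) = (17*(-9)²)*(-3) = (17*81)*(-3) = 1377*(-3) = -4131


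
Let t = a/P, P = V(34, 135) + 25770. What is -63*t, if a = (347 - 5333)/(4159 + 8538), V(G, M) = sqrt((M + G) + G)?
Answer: 8094820860/8431984973809 - 314118*sqrt(203)/8431984973809 ≈ 0.00095948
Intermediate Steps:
V(G, M) = sqrt(M + 2*G) (V(G, M) = sqrt((G + M) + G) = sqrt(M + 2*G))
a = -4986/12697 ≈ -0.39269
P = 25770 + sqrt(203) (P = sqrt(135 + 2*34) + 25770 = sqrt(135 + 68) + 25770 = sqrt(203) + 25770 = 25770 + sqrt(203) ≈ 25784.)
t = -4986/(12697*(25770 + sqrt(203))) ≈ -1.5230e-5
-63*t = -63*(-128489220/8431984973809 + 4986*sqrt(203)/8431984973809) = 8094820860/8431984973809 - 314118*sqrt(203)/8431984973809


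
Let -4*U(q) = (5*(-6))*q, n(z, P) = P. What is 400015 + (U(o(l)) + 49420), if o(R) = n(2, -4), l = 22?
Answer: 449405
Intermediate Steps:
o(R) = -4
U(q) = 15*q/2 (U(q) = -5*(-6)*q/4 = -(-15)*q/2 = 15*q/2)
400015 + (U(o(l)) + 49420) = 400015 + ((15/2)*(-4) + 49420) = 400015 + (-30 + 49420) = 400015 + 49390 = 449405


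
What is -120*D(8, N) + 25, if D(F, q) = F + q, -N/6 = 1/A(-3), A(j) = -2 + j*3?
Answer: -11005/11 ≈ -1000.5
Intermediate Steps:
A(j) = -2 + 3*j
N = 6/11 (N = -6/(-2 + 3*(-3)) = -6/(-2 - 9) = -6/(-11) = -6*(-1/11) = 6/11 ≈ 0.54545)
-120*D(8, N) + 25 = -120*(8 + 6/11) + 25 = -120*94/11 + 25 = -11280/11 + 25 = -11005/11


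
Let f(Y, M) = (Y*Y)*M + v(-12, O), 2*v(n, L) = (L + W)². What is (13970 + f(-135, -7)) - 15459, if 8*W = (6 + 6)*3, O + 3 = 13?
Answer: -1031671/8 ≈ -1.2896e+5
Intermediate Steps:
O = 10 (O = -3 + 13 = 10)
W = 9/2 (W = ((6 + 6)*3)/8 = (12*3)/8 = (⅛)*36 = 9/2 ≈ 4.5000)
v(n, L) = (9/2 + L)²/2 (v(n, L) = (L + 9/2)²/2 = (9/2 + L)²/2)
f(Y, M) = 841/8 + M*Y² (f(Y, M) = (Y*Y)*M + (9 + 2*10)²/8 = Y²*M + (9 + 20)²/8 = M*Y² + (⅛)*29² = M*Y² + (⅛)*841 = M*Y² + 841/8 = 841/8 + M*Y²)
(13970 + f(-135, -7)) - 15459 = (13970 + (841/8 - 7*(-135)²)) - 15459 = (13970 + (841/8 - 7*18225)) - 15459 = (13970 + (841/8 - 127575)) - 15459 = (13970 - 1019759/8) - 15459 = -907999/8 - 15459 = -1031671/8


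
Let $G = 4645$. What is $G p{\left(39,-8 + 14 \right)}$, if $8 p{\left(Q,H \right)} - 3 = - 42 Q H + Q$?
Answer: $- \frac{22727985}{4} \approx -5.682 \cdot 10^{6}$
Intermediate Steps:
$p{\left(Q,H \right)} = \frac{3}{8} + \frac{Q}{8} - \frac{21 H Q}{4}$ ($p{\left(Q,H \right)} = \frac{3}{8} + \frac{- 42 Q H + Q}{8} = \frac{3}{8} + \frac{- 42 H Q + Q}{8} = \frac{3}{8} + \frac{Q - 42 H Q}{8} = \frac{3}{8} - \left(- \frac{Q}{8} + \frac{21 H Q}{4}\right) = \frac{3}{8} + \frac{Q}{8} - \frac{21 H Q}{4}$)
$G p{\left(39,-8 + 14 \right)} = 4645 \left(\frac{3}{8} + \frac{1}{8} \cdot 39 - \frac{21}{4} \left(-8 + 14\right) 39\right) = 4645 \left(\frac{3}{8} + \frac{39}{8} - \frac{63}{2} \cdot 39\right) = 4645 \left(\frac{3}{8} + \frac{39}{8} - \frac{2457}{2}\right) = 4645 \left(- \frac{4893}{4}\right) = - \frac{22727985}{4}$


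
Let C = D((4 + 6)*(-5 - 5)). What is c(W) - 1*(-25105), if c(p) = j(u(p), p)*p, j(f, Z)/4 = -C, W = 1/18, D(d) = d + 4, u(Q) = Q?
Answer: 75379/3 ≈ 25126.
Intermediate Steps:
D(d) = 4 + d
C = -96 (C = 4 + (4 + 6)*(-5 - 5) = 4 + 10*(-10) = 4 - 100 = -96)
W = 1/18 ≈ 0.055556
j(f, Z) = 384 (j(f, Z) = 4*(-1*(-96)) = 4*96 = 384)
c(p) = 384*p
c(W) - 1*(-25105) = 384*(1/18) - 1*(-25105) = 64/3 + 25105 = 75379/3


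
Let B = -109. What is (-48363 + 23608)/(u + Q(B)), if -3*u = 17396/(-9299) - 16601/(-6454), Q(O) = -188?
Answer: 4457069376690/33890979659 ≈ 131.51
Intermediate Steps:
u = -42098915/180047238 (u = -(17396/(-9299) - 16601/(-6454))/3 = -(17396*(-1/9299) - 16601*(-1/6454))/3 = -(-17396/9299 + 16601/6454)/3 = -⅓*42098915/60015746 = -42098915/180047238 ≈ -0.23382)
(-48363 + 23608)/(u + Q(B)) = (-48363 + 23608)/(-42098915/180047238 - 188) = -24755/(-33890979659/180047238) = -24755*(-180047238/33890979659) = 4457069376690/33890979659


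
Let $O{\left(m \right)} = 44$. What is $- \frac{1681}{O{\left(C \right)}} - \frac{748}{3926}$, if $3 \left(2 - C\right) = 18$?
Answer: $- \frac{3316259}{86372} \approx -38.395$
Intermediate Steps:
$C = -4$ ($C = 2 - 6 = -4$)
$- \frac{1681}{O{\left(C \right)}} - \frac{748}{3926} = - \frac{1681}{44} - \frac{748}{3926} = \left(-1681\right) \frac{1}{44} - \frac{374}{1963} = - \frac{1681}{44} - \frac{374}{1963} = - \frac{3316259}{86372}$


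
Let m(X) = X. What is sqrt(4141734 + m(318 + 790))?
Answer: sqrt(4142842) ≈ 2035.4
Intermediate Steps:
sqrt(4141734 + m(318 + 790)) = sqrt(4141734 + (318 + 790)) = sqrt(4141734 + 1108) = sqrt(4142842)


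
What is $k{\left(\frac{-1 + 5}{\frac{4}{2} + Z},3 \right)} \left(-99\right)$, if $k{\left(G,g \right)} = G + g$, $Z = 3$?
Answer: $- \frac{1881}{5} \approx -376.2$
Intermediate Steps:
$k{\left(\frac{-1 + 5}{\frac{4}{2} + Z},3 \right)} \left(-99\right) = \left(\frac{-1 + 5}{\frac{4}{2} + 3} + 3\right) \left(-99\right) = \left(\frac{4}{4 \cdot \frac{1}{2} + 3} + 3\right) \left(-99\right) = \left(\frac{4}{2 + 3} + 3\right) \left(-99\right) = \left(\frac{4}{5} + 3\right) \left(-99\right) = \frac{19}{5} \left(-99\right) = - \frac{1881}{5}$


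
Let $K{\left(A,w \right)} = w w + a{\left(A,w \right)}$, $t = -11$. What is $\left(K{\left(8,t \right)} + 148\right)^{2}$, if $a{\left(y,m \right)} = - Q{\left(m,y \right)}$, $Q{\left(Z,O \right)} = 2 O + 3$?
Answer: $62500$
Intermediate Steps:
$Q{\left(Z,O \right)} = 3 + 2 O$
$a{\left(y,m \right)} = -3 - 2 y$ ($a{\left(y,m \right)} = - (3 + 2 y) = -3 - 2 y$)
$K{\left(A,w \right)} = -3 + w^{2} - 2 A$ ($K{\left(A,w \right)} = w w - \left(3 + 2 A\right) = w^{2} - \left(3 + 2 A\right) = -3 + w^{2} - 2 A$)
$\left(K{\left(8,t \right)} + 148\right)^{2} = \left(\left(-3 + \left(-11\right)^{2} - 16\right) + 148\right)^{2} = \left(\left(-3 + 121 - 16\right) + 148\right)^{2} = \left(102 + 148\right)^{2} = 250^{2} = 62500$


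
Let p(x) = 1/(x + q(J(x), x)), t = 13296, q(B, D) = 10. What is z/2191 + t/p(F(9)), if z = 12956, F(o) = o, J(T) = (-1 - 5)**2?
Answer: 553512140/2191 ≈ 2.5263e+5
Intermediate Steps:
J(T) = 36 (J(T) = (-6)**2 = 36)
p(x) = 1/(10 + x) (p(x) = 1/(x + 10) = 1/(10 + x))
z/2191 + t/p(F(9)) = 12956/2191 + 13296/(1/(10 + 9)) = 12956*(1/2191) + 13296/(1/19) = 12956/2191 + 13296/(1/19) = 12956/2191 + 13296*19 = 12956/2191 + 252624 = 553512140/2191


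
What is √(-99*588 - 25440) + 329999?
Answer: 329999 + 2*I*√20913 ≈ 3.3e+5 + 289.23*I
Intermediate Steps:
√(-99*588 - 25440) + 329999 = √(-58212 - 25440) + 329999 = √(-83652) + 329999 = 2*I*√20913 + 329999 = 329999 + 2*I*√20913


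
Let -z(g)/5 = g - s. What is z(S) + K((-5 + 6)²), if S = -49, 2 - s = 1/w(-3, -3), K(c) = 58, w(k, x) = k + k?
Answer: 1883/6 ≈ 313.83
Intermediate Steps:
w(k, x) = 2*k
s = 13/6 (s = 2 - 1/(2*(-3)) = 2 - 1/(-6) = 2 - 1*(-⅙) = 2 + ⅙ = 13/6 ≈ 2.1667)
z(g) = 65/6 - 5*g (z(g) = -5*(g - 1*13/6) = -5*(g - 13/6) = -5*(-13/6 + g) = 65/6 - 5*g)
z(S) + K((-5 + 6)²) = (65/6 - 5*(-49)) + 58 = (65/6 + 245) + 58 = 1535/6 + 58 = 1883/6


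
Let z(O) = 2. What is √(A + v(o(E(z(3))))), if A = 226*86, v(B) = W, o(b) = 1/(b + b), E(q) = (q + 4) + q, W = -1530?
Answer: √17906 ≈ 133.81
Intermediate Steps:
E(q) = 4 + 2*q (E(q) = (4 + q) + q = 4 + 2*q)
o(b) = 1/(2*b)
v(B) = -1530
A = 19436
√(A + v(o(E(z(3))))) = √(19436 - 1530) = √17906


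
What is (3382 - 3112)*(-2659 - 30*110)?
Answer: -1608930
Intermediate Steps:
(3382 - 3112)*(-2659 - 30*110) = 270*(-2659 - 3300) = 270*(-5959) = -1608930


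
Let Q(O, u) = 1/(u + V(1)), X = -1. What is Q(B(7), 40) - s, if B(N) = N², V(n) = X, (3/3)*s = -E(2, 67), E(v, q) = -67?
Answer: -2612/39 ≈ -66.974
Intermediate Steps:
s = 67 (s = -1*(-67) = 67)
V(n) = -1
Q(O, u) = 1/(-1 + u) (Q(O, u) = 1/(u - 1) = 1/(-1 + u))
Q(B(7), 40) - s = 1/(-1 + 40) - 1*67 = 1/39 - 67 = -2612/39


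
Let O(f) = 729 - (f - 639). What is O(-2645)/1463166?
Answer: 4013/1463166 ≈ 0.0027427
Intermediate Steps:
O(f) = 1368 - f (O(f) = 729 - (-639 + f) = 729 + (639 - f) = 1368 - f)
O(-2645)/1463166 = (1368 - 1*(-2645))/1463166 = (1368 + 2645)*(1/1463166) = 4013*(1/1463166) = 4013/1463166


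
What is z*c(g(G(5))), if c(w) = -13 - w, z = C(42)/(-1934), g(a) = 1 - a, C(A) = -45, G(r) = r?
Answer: -405/1934 ≈ -0.20941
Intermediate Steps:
z = 45/1934 (z = -45/(-1934) = -45*(-1/1934) = 45/1934 ≈ 0.023268)
z*c(g(G(5))) = 45*(-13 - (1 - 1*5))/1934 = 45*(-13 - (1 - 5))/1934 = 45*(-13 - 1*(-4))/1934 = 45*(-13 + 4)/1934 = (45/1934)*(-9) = -405/1934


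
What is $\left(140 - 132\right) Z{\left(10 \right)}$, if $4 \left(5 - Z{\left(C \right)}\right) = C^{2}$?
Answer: $-160$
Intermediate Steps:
$Z{\left(C \right)} = 5 - \frac{C^{2}}{4}$
$\left(140 - 132\right) Z{\left(10 \right)} = \left(140 - 132\right) \left(5 - \frac{10^{2}}{4}\right) = \left(140 - 132\right) \left(5 - 25\right) = 8 \left(5 - 25\right) = 8 \left(-20\right) = -160$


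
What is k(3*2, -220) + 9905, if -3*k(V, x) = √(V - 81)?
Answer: 9905 - 5*I*√3/3 ≈ 9905.0 - 2.8868*I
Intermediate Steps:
k(V, x) = -√(-81 + V)/3 (k(V, x) = -√(V - 81)/3 = -√(-81 + V)/3)
k(3*2, -220) + 9905 = -√(-81 + 3*2)/3 + 9905 = -√(-81 + 6)/3 + 9905 = -5*I*√3/3 + 9905 = 9905 - 5*I*√3/3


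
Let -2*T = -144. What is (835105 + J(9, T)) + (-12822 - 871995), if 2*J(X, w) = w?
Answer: -49676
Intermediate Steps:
T = 72 (T = -½*(-144) = 72)
J(X, w) = w/2
(835105 + J(9, T)) + (-12822 - 871995) = (835105 + (½)*72) + (-12822 - 871995) = (835105 + 36) - 884817 = 835141 - 884817 = -49676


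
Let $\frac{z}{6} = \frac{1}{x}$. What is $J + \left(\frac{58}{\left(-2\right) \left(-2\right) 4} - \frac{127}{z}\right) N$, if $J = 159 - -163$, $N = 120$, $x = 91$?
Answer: $-230383$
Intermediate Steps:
$z = \frac{6}{91} \approx 0.065934$
$J = 322$ ($J = 159 + 163 = 322$)
$J + \left(\frac{58}{\left(-2\right) \left(-2\right) 4} - \frac{127}{z}\right) N = 322 + \left(\frac{58}{\left(-2\right) \left(-2\right) 4} - \frac{127}{\frac{6}{91}}\right) 120 = 322 + \left(\frac{58}{4 \cdot 4} - \frac{11557}{6}\right) 120 = 322 + \left(\frac{58}{16} - \frac{11557}{6}\right) 120 = 322 + \left(58 \cdot \frac{1}{16} - \frac{11557}{6}\right) 120 = 322 + \left(\frac{29}{8} - \frac{11557}{6}\right) 120 = 322 - 230705 = -230383$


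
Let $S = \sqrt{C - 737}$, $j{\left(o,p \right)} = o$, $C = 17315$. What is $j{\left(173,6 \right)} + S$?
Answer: $173 + 3 \sqrt{1842} \approx 301.76$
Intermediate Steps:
$S = 3 \sqrt{1842}$ ($S = \sqrt{17315 - 737} = \sqrt{16578} = 3 \sqrt{1842} \approx 128.76$)
$j{\left(173,6 \right)} + S = 173 + 3 \sqrt{1842}$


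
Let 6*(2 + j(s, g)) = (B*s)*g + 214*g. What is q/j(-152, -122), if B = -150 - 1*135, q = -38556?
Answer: 28917/663895 ≈ 0.043557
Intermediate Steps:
B = -285 (B = -150 - 135 = -285)
j(s, g) = -2 + 107*g/3 - 95*g*s/2 (j(s, g) = -2 + ((-285*s)*g + 214*g)/6 = -2 + (-285*g*s + 214*g)/6 = -2 + (214*g - 285*g*s)/6 = -2 + (107*g/3 - 95*g*s/2) = -2 + 107*g/3 - 95*g*s/2)
q/j(-152, -122) = -38556/(-2 + (107/3)*(-122) - 95/2*(-122)*(-152)) = -38556/(-2 - 13054/3 - 880840) = -38556/(-2655580/3) = -38556*(-3/2655580) = 28917/663895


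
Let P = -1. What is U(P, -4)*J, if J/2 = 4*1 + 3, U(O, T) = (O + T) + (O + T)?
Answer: -140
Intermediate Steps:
U(O, T) = 2*O + 2*T
J = 14 (J = 2*(4*1 + 3) = 2*(4 + 3) = 2*7 = 14)
U(P, -4)*J = (2*(-1) + 2*(-4))*14 = (-2 - 8)*14 = -10*14 = -140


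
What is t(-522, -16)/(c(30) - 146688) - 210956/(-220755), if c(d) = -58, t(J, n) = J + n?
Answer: 15537857683/16197456615 ≈ 0.95928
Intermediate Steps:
t(-522, -16)/(c(30) - 146688) - 210956/(-220755) = (-522 - 16)/(-58 - 146688) - 210956/(-220755) = -538/(-146746) - 210956*(-1/220755) = -538*(-1/146746) + 210956/220755 = 269/73373 + 210956/220755 = 15537857683/16197456615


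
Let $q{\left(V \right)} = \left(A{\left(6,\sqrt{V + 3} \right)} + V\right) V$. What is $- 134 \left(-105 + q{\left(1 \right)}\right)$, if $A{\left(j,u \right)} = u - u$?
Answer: $13936$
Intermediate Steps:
$A{\left(j,u \right)} = 0$
$q{\left(V \right)} = V^{2}$ ($q{\left(V \right)} = \left(0 + V\right) V = V V = V^{2}$)
$- 134 \left(-105 + q{\left(1 \right)}\right) = - 134 \left(-105 + 1^{2}\right) = - 134 \left(-105 + 1\right) = \left(-134\right) \left(-104\right) = 13936$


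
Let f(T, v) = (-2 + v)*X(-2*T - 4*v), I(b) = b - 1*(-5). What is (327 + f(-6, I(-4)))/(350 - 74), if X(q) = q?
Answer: 319/276 ≈ 1.1558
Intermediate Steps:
I(b) = 5 + b (I(b) = b + 5 = 5 + b)
f(T, v) = (-2 + v)*(-4*v - 2*T) (f(T, v) = (-2 + v)*(-2*T - 4*v) = (-2 + v)*(-4*v - 2*T))
(327 + f(-6, I(-4)))/(350 - 74) = (327 - 2*(-2 + (5 - 4))*(-6 + 2*(5 - 4)))/(350 - 74) = (327 - 2*(-2 + 1)*(-6 + 2*1))/276 = (327 - 2*(-1)*(-6 + 2))*(1/276) = (327 - 2*(-1)*(-4))*(1/276) = (327 - 8)*(1/276) = 319*(1/276) = 319/276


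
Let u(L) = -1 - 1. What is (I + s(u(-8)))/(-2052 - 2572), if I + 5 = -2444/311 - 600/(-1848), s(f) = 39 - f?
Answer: -681679/110730928 ≈ -0.0061562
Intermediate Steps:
u(L) = -2
I = -300148/23947 (I = -5 + (-2444/311 - 600/(-1848)) = -5 + (-2444*1/311 - 600*(-1/1848)) = -5 + (-2444/311 + 25/77) = -5 - 180413/23947 = -300148/23947 ≈ -12.534)
(I + s(u(-8)))/(-2052 - 2572) = (-300148/23947 + (39 - 1*(-2)))/(-2052 - 2572) = (-300148/23947 + (39 + 2))/(-4624) = (-300148/23947 + 41)*(-1/4624) = (681679/23947)*(-1/4624) = -681679/110730928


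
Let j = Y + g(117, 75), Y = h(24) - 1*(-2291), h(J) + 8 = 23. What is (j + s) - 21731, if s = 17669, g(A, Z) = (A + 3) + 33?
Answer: -1603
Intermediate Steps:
g(A, Z) = 36 + A (g(A, Z) = (3 + A) + 33 = 36 + A)
h(J) = 15 (h(J) = -8 + 23 = 15)
Y = 2306 (Y = 15 - 1*(-2291) = 15 + 2291 = 2306)
j = 2459 (j = 2306 + (36 + 117) = 2306 + 153 = 2459)
(j + s) - 21731 = (2459 + 17669) - 21731 = 20128 - 21731 = -1603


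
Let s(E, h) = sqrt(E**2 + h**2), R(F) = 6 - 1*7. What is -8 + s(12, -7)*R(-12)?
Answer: -8 - sqrt(193) ≈ -21.892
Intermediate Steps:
R(F) = -1 (R(F) = 6 - 7 = -1)
-8 + s(12, -7)*R(-12) = -8 + sqrt(12**2 + (-7)**2)*(-1) = -8 + sqrt(144 + 49)*(-1) = -8 + sqrt(193)*(-1) = -8 - sqrt(193)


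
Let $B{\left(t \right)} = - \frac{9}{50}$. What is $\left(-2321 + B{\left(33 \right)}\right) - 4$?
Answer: $- \frac{116259}{50} \approx -2325.2$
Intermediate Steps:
$B{\left(t \right)} = - \frac{9}{50}$ ($B{\left(t \right)} = \left(-9\right) \frac{1}{50} = - \frac{9}{50}$)
$\left(-2321 + B{\left(33 \right)}\right) - 4 = \left(-2321 - \frac{9}{50}\right) - 4 = - \frac{116059}{50} - 4 = - \frac{116259}{50}$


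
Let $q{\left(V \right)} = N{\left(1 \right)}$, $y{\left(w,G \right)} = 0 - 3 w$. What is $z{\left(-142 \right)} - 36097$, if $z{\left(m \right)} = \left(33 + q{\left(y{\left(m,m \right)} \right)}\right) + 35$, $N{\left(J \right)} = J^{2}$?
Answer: $-36028$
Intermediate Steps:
$y{\left(w,G \right)} = - 3 w$
$q{\left(V \right)} = 1$ ($q{\left(V \right)} = 1^{2} = 1$)
$z{\left(m \right)} = 69$ ($z{\left(m \right)} = \left(33 + 1\right) + 35 = 34 + 35 = 69$)
$z{\left(-142 \right)} - 36097 = 69 - 36097 = -36028$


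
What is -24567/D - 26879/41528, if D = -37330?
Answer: 8412653/775120120 ≈ 0.010853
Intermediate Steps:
-24567/D - 26879/41528 = -24567/(-37330) - 26879/41528 = -24567*(-1/37330) - 26879*1/41528 = 24567/37330 - 26879/41528 = 8412653/775120120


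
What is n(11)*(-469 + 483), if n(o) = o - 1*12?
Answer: -14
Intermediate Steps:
n(o) = -12 + o (n(o) = o - 12 = -12 + o)
n(11)*(-469 + 483) = (-12 + 11)*(-469 + 483) = -1*14 = -14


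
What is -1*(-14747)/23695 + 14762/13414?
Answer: 273800924/158922365 ≈ 1.7229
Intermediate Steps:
-1*(-14747)/23695 + 14762/13414 = 14747*(1/23695) + 14762*(1/13414) = 14747/23695 + 7381/6707 = 273800924/158922365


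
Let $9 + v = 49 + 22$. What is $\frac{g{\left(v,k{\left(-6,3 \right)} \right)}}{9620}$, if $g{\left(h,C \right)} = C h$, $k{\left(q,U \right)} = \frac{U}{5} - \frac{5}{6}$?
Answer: $- \frac{217}{144300} \approx -0.0015038$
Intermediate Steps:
$v = 62$ ($v = -9 + \left(49 + 22\right) = -9 + 71 = 62$)
$k{\left(q,U \right)} = - \frac{5}{6} + \frac{U}{5}$ ($k{\left(q,U \right)} = U \frac{1}{5} - \frac{5}{6} = \frac{U}{5} - \frac{5}{6} = - \frac{5}{6} + \frac{U}{5}$)
$\frac{g{\left(v,k{\left(-6,3 \right)} \right)}}{9620} = \frac{\left(- \frac{5}{6} + \frac{1}{5} \cdot 3\right) 62}{9620} = \left(- \frac{5}{6} + \frac{3}{5}\right) 62 \cdot \frac{1}{9620} = \left(- \frac{7}{30}\right) 62 \cdot \frac{1}{9620} = \left(- \frac{217}{15}\right) \frac{1}{9620} = - \frac{217}{144300}$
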